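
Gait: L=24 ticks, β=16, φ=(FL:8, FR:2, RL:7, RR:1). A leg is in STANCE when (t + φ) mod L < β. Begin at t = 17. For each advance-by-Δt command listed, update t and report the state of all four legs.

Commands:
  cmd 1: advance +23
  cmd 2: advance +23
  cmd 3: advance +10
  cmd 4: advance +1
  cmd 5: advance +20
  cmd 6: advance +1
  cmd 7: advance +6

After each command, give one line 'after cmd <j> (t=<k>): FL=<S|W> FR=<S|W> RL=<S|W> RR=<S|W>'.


after cmd 1 (t=40): FL=S FR=W RL=W RR=W
after cmd 2 (t=63): FL=W FR=W RL=W RR=W
after cmd 3 (t=73): FL=S FR=S RL=S RR=S
after cmd 4 (t=74): FL=S FR=S RL=S RR=S
after cmd 5 (t=94): FL=S FR=S RL=S RR=W
after cmd 6 (t=95): FL=S FR=S RL=S RR=S
after cmd 7 (t=101): FL=S FR=S RL=S RR=S

start t=17: FL=S FR=W RL=S RR=W
cmd 1: advance +23 → t=40, phase=(0,18,23,17) → FL=S FR=W RL=W RR=W
cmd 2: advance +23 → t=63, phase=(23,17,22,16) → FL=W FR=W RL=W RR=W
cmd 3: advance +10 → t=73, phase=(9,3,8,2) → FL=S FR=S RL=S RR=S
cmd 4: advance +1 → t=74, phase=(10,4,9,3) → FL=S FR=S RL=S RR=S
cmd 5: advance +20 → t=94, phase=(6,0,5,23) → FL=S FR=S RL=S RR=W
cmd 6: advance +1 → t=95, phase=(7,1,6,0) → FL=S FR=S RL=S RR=S
cmd 7: advance +6 → t=101, phase=(13,7,12,6) → FL=S FR=S RL=S RR=S


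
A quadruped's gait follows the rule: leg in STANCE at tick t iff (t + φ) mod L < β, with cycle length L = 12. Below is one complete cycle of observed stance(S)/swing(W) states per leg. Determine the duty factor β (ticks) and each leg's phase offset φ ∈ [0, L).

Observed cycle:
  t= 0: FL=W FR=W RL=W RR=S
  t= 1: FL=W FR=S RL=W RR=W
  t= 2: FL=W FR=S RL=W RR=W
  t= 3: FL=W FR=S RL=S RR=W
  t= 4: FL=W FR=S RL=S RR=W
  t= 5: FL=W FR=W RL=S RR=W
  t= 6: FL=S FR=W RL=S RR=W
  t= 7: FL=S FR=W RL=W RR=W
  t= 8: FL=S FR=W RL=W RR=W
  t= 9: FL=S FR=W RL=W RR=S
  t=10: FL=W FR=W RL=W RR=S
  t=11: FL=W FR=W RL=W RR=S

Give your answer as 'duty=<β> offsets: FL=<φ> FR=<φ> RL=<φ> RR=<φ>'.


duty=4 offsets: FL=6 FR=11 RL=9 RR=3

duty β = stance ticks per leg = 4
FL: stance ticks = 4; W→S at t=6 → φ=6
FR: stance ticks = 4; W→S at t=1 → φ=11
RL: stance ticks = 4; W→S at t=3 → φ=9
RR: stance ticks = 4; W→S at t=9 → φ=3


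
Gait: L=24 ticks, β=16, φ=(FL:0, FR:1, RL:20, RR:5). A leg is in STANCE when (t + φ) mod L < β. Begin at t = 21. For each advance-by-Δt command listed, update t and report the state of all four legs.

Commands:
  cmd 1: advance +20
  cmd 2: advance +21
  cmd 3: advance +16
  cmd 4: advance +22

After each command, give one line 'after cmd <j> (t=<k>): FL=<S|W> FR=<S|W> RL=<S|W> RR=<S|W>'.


start t=21: FL=W FR=W RL=W RR=S
cmd 1: advance +20 → t=41, phase=(17,18,13,22) → FL=W FR=W RL=S RR=W
cmd 2: advance +21 → t=62, phase=(14,15,10,19) → FL=S FR=S RL=S RR=W
cmd 3: advance +16 → t=78, phase=(6,7,2,11) → FL=S FR=S RL=S RR=S
cmd 4: advance +22 → t=100, phase=(4,5,0,9) → FL=S FR=S RL=S RR=S

after cmd 1 (t=41): FL=W FR=W RL=S RR=W
after cmd 2 (t=62): FL=S FR=S RL=S RR=W
after cmd 3 (t=78): FL=S FR=S RL=S RR=S
after cmd 4 (t=100): FL=S FR=S RL=S RR=S


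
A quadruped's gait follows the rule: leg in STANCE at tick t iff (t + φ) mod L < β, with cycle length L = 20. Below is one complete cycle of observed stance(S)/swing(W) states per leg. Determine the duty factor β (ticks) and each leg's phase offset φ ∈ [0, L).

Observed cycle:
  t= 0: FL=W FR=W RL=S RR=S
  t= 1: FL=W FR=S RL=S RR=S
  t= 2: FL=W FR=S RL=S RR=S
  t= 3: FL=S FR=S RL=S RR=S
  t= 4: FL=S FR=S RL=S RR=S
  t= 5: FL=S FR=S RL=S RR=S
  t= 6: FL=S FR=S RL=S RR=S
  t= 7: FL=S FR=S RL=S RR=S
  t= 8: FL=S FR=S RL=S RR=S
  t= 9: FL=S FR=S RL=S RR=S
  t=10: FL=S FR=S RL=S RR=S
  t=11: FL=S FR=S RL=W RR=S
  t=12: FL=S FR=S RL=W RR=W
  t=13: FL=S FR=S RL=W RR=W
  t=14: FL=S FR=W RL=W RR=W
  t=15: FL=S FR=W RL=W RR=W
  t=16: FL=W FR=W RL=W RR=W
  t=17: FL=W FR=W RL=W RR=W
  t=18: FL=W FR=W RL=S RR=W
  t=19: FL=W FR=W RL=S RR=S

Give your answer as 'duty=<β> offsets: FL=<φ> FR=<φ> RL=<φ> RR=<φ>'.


duty β = stance ticks per leg = 13
FL: stance ticks = 13; W→S at t=3 → φ=17
FR: stance ticks = 13; W→S at t=1 → φ=19
RL: stance ticks = 13; W→S at t=18 → φ=2
RR: stance ticks = 13; W→S at t=19 → φ=1

duty=13 offsets: FL=17 FR=19 RL=2 RR=1


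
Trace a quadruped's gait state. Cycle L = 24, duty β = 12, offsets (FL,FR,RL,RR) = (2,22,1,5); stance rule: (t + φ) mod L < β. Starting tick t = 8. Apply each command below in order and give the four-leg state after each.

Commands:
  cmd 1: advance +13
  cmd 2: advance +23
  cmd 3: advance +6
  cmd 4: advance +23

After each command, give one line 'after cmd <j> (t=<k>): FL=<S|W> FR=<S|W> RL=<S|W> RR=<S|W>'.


start t=8: FL=S FR=S RL=S RR=W
cmd 1: advance +13 → t=21, phase=(23,19,22,2) → FL=W FR=W RL=W RR=S
cmd 2: advance +23 → t=44, phase=(22,18,21,1) → FL=W FR=W RL=W RR=S
cmd 3: advance +6 → t=50, phase=(4,0,3,7) → FL=S FR=S RL=S RR=S
cmd 4: advance +23 → t=73, phase=(3,23,2,6) → FL=S FR=W RL=S RR=S

after cmd 1 (t=21): FL=W FR=W RL=W RR=S
after cmd 2 (t=44): FL=W FR=W RL=W RR=S
after cmd 3 (t=50): FL=S FR=S RL=S RR=S
after cmd 4 (t=73): FL=S FR=W RL=S RR=S


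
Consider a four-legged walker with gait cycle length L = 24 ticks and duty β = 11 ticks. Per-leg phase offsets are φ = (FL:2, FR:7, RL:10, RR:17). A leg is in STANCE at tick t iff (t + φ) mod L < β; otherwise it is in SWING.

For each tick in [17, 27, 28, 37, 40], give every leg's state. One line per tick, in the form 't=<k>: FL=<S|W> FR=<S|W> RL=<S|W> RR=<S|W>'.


t=17: phase=(19,0,3,10) vs β=11 → FL=W FR=S RL=S RR=S
t=27: phase=(5,10,13,20) vs β=11 → FL=S FR=S RL=W RR=W
t=28: phase=(6,11,14,21) vs β=11 → FL=S FR=W RL=W RR=W
t=37: phase=(15,20,23,6) vs β=11 → FL=W FR=W RL=W RR=S
t=40: phase=(18,23,2,9) vs β=11 → FL=W FR=W RL=S RR=S

t=17: FL=W FR=S RL=S RR=S
t=27: FL=S FR=S RL=W RR=W
t=28: FL=S FR=W RL=W RR=W
t=37: FL=W FR=W RL=W RR=S
t=40: FL=W FR=W RL=S RR=S


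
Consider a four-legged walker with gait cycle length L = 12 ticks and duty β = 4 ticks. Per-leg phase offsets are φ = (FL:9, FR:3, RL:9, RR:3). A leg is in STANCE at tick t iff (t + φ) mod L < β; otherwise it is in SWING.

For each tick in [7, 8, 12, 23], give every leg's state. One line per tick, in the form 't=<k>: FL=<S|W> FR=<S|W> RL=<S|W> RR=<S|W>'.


t=7: phase=(4,10,4,10) vs β=4 → FL=W FR=W RL=W RR=W
t=8: phase=(5,11,5,11) vs β=4 → FL=W FR=W RL=W RR=W
t=12: phase=(9,3,9,3) vs β=4 → FL=W FR=S RL=W RR=S
t=23: phase=(8,2,8,2) vs β=4 → FL=W FR=S RL=W RR=S

t=7: FL=W FR=W RL=W RR=W
t=8: FL=W FR=W RL=W RR=W
t=12: FL=W FR=S RL=W RR=S
t=23: FL=W FR=S RL=W RR=S


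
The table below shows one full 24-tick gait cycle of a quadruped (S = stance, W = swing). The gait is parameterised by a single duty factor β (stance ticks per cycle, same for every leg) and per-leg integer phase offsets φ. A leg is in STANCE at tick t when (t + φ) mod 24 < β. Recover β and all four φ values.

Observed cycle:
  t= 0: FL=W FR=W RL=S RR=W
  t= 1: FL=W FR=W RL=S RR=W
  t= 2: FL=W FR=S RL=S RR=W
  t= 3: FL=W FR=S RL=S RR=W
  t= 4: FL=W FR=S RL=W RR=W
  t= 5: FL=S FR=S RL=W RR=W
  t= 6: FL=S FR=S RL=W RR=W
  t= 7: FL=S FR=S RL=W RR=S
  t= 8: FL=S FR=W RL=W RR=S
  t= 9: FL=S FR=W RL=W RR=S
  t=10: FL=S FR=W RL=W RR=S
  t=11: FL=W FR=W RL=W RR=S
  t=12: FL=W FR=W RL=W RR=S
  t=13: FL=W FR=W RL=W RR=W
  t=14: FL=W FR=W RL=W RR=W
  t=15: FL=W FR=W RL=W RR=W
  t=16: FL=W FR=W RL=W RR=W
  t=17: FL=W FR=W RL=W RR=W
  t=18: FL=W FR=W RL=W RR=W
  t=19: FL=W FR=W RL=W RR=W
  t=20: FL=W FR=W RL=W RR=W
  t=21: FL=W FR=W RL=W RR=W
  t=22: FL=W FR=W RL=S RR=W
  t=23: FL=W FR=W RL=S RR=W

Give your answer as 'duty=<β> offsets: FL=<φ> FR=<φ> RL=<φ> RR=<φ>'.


duty=6 offsets: FL=19 FR=22 RL=2 RR=17

duty β = stance ticks per leg = 6
FL: stance ticks = 6; W→S at t=5 → φ=19
FR: stance ticks = 6; W→S at t=2 → φ=22
RL: stance ticks = 6; W→S at t=22 → φ=2
RR: stance ticks = 6; W→S at t=7 → φ=17


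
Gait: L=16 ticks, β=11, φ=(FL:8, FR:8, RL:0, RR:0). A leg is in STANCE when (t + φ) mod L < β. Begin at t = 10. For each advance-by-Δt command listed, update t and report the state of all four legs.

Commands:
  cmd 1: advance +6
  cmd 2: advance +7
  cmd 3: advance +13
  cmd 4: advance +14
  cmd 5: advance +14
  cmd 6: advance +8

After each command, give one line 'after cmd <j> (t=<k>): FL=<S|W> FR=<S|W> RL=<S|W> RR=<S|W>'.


start t=10: FL=S FR=S RL=S RR=S
cmd 1: advance +6 → t=16, phase=(8,8,0,0) → FL=S FR=S RL=S RR=S
cmd 2: advance +7 → t=23, phase=(15,15,7,7) → FL=W FR=W RL=S RR=S
cmd 3: advance +13 → t=36, phase=(12,12,4,4) → FL=W FR=W RL=S RR=S
cmd 4: advance +14 → t=50, phase=(10,10,2,2) → FL=S FR=S RL=S RR=S
cmd 5: advance +14 → t=64, phase=(8,8,0,0) → FL=S FR=S RL=S RR=S
cmd 6: advance +8 → t=72, phase=(0,0,8,8) → FL=S FR=S RL=S RR=S

after cmd 1 (t=16): FL=S FR=S RL=S RR=S
after cmd 2 (t=23): FL=W FR=W RL=S RR=S
after cmd 3 (t=36): FL=W FR=W RL=S RR=S
after cmd 4 (t=50): FL=S FR=S RL=S RR=S
after cmd 5 (t=64): FL=S FR=S RL=S RR=S
after cmd 6 (t=72): FL=S FR=S RL=S RR=S


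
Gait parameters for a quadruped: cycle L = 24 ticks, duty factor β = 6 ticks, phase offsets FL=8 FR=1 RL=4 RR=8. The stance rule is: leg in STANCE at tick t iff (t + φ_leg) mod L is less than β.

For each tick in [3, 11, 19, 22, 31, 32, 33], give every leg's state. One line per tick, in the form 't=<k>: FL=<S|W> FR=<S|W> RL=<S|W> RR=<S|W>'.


t=3: phase=(11,4,7,11) vs β=6 → FL=W FR=S RL=W RR=W
t=11: phase=(19,12,15,19) vs β=6 → FL=W FR=W RL=W RR=W
t=19: phase=(3,20,23,3) vs β=6 → FL=S FR=W RL=W RR=S
t=22: phase=(6,23,2,6) vs β=6 → FL=W FR=W RL=S RR=W
t=31: phase=(15,8,11,15) vs β=6 → FL=W FR=W RL=W RR=W
t=32: phase=(16,9,12,16) vs β=6 → FL=W FR=W RL=W RR=W
t=33: phase=(17,10,13,17) vs β=6 → FL=W FR=W RL=W RR=W

t=3: FL=W FR=S RL=W RR=W
t=11: FL=W FR=W RL=W RR=W
t=19: FL=S FR=W RL=W RR=S
t=22: FL=W FR=W RL=S RR=W
t=31: FL=W FR=W RL=W RR=W
t=32: FL=W FR=W RL=W RR=W
t=33: FL=W FR=W RL=W RR=W


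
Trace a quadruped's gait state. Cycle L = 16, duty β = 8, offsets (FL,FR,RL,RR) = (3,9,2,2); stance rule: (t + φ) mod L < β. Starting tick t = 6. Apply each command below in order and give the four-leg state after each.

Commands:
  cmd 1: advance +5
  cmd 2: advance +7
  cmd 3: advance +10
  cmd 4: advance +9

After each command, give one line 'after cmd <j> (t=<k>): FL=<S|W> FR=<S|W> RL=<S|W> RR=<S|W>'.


start t=6: FL=W FR=W RL=W RR=W
cmd 1: advance +5 → t=11, phase=(14,4,13,13) → FL=W FR=S RL=W RR=W
cmd 2: advance +7 → t=18, phase=(5,11,4,4) → FL=S FR=W RL=S RR=S
cmd 3: advance +10 → t=28, phase=(15,5,14,14) → FL=W FR=S RL=W RR=W
cmd 4: advance +9 → t=37, phase=(8,14,7,7) → FL=W FR=W RL=S RR=S

after cmd 1 (t=11): FL=W FR=S RL=W RR=W
after cmd 2 (t=18): FL=S FR=W RL=S RR=S
after cmd 3 (t=28): FL=W FR=S RL=W RR=W
after cmd 4 (t=37): FL=W FR=W RL=S RR=S


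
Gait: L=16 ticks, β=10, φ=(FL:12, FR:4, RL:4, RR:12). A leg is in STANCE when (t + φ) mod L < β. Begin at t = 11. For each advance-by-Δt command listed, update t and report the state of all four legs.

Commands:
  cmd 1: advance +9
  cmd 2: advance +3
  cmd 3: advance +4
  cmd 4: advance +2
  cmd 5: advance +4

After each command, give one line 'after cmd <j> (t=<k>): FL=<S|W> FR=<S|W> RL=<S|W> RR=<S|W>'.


after cmd 1 (t=20): FL=S FR=S RL=S RR=S
after cmd 2 (t=23): FL=S FR=W RL=W RR=S
after cmd 3 (t=27): FL=S FR=W RL=W RR=S
after cmd 4 (t=29): FL=S FR=S RL=S RR=S
after cmd 5 (t=33): FL=W FR=S RL=S RR=W

start t=11: FL=S FR=W RL=W RR=S
cmd 1: advance +9 → t=20, phase=(0,8,8,0) → FL=S FR=S RL=S RR=S
cmd 2: advance +3 → t=23, phase=(3,11,11,3) → FL=S FR=W RL=W RR=S
cmd 3: advance +4 → t=27, phase=(7,15,15,7) → FL=S FR=W RL=W RR=S
cmd 4: advance +2 → t=29, phase=(9,1,1,9) → FL=S FR=S RL=S RR=S
cmd 5: advance +4 → t=33, phase=(13,5,5,13) → FL=W FR=S RL=S RR=W


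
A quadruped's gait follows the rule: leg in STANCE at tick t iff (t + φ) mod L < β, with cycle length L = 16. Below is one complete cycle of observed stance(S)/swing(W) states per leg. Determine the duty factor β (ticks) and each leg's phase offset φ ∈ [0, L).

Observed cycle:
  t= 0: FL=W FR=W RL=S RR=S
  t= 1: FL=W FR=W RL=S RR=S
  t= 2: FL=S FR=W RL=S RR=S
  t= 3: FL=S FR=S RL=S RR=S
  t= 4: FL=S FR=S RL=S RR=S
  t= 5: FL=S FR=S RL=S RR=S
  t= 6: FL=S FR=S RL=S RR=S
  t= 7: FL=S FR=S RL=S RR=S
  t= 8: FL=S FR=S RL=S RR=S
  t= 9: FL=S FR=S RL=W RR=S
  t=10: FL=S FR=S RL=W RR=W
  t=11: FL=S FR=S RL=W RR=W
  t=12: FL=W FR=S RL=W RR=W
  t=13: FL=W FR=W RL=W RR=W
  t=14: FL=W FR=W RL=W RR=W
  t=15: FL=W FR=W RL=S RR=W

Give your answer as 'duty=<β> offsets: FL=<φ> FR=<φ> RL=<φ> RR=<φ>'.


duty=10 offsets: FL=14 FR=13 RL=1 RR=0

duty β = stance ticks per leg = 10
FL: stance ticks = 10; W→S at t=2 → φ=14
FR: stance ticks = 10; W→S at t=3 → φ=13
RL: stance ticks = 10; W→S at t=15 → φ=1
RR: stance ticks = 10; W→S at t=0 → φ=0


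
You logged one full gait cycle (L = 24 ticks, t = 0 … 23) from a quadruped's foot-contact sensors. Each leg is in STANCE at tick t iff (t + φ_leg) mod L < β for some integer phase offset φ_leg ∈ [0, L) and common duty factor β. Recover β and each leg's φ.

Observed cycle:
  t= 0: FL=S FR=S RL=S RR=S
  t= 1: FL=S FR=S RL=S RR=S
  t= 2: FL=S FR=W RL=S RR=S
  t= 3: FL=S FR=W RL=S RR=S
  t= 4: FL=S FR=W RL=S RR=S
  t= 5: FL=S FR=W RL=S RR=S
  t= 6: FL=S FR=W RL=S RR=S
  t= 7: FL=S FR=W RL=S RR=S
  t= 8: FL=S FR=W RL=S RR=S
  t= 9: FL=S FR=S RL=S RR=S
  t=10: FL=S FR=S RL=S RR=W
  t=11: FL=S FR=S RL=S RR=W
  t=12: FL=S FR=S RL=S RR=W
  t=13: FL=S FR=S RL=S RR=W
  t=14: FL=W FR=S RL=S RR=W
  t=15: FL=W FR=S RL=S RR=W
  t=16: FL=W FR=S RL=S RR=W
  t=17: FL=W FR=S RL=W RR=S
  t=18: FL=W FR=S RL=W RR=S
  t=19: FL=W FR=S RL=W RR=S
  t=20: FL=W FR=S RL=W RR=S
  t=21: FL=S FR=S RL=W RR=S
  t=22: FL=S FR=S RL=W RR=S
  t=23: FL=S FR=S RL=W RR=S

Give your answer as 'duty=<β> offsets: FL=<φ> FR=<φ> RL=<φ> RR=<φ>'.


duty=17 offsets: FL=3 FR=15 RL=0 RR=7

duty β = stance ticks per leg = 17
FL: stance ticks = 17; W→S at t=21 → φ=3
FR: stance ticks = 17; W→S at t=9 → φ=15
RL: stance ticks = 17; W→S at t=0 → φ=0
RR: stance ticks = 17; W→S at t=17 → φ=7


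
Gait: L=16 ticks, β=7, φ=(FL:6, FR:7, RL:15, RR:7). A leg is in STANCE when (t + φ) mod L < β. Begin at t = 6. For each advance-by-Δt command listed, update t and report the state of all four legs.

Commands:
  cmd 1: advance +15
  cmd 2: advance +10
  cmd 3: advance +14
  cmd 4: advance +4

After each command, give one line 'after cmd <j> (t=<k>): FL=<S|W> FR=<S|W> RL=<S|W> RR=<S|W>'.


start t=6: FL=W FR=W RL=S RR=W
cmd 1: advance +15 → t=21, phase=(11,12,4,12) → FL=W FR=W RL=S RR=W
cmd 2: advance +10 → t=31, phase=(5,6,14,6) → FL=S FR=S RL=W RR=S
cmd 3: advance +14 → t=45, phase=(3,4,12,4) → FL=S FR=S RL=W RR=S
cmd 4: advance +4 → t=49, phase=(7,8,0,8) → FL=W FR=W RL=S RR=W

after cmd 1 (t=21): FL=W FR=W RL=S RR=W
after cmd 2 (t=31): FL=S FR=S RL=W RR=S
after cmd 3 (t=45): FL=S FR=S RL=W RR=S
after cmd 4 (t=49): FL=W FR=W RL=S RR=W


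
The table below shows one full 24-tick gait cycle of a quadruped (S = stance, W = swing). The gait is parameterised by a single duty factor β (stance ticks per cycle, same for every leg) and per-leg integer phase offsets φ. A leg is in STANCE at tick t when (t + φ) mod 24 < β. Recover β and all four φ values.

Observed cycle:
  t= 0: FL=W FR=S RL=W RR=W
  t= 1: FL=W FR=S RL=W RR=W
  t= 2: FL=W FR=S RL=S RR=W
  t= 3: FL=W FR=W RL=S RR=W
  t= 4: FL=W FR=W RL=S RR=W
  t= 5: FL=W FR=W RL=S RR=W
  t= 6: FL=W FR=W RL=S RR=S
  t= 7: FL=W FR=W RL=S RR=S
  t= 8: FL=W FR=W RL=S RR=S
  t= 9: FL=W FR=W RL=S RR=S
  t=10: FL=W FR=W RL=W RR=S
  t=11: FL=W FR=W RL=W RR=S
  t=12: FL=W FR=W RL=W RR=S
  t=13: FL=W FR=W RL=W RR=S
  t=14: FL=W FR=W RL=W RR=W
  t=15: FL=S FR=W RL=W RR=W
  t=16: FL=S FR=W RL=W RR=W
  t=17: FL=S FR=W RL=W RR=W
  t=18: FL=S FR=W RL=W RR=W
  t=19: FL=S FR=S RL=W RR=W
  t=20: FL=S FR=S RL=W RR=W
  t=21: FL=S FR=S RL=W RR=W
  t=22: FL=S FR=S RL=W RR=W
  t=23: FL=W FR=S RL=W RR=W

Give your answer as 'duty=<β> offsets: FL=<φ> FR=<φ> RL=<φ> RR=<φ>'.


duty=8 offsets: FL=9 FR=5 RL=22 RR=18

duty β = stance ticks per leg = 8
FL: stance ticks = 8; W→S at t=15 → φ=9
FR: stance ticks = 8; W→S at t=19 → φ=5
RL: stance ticks = 8; W→S at t=2 → φ=22
RR: stance ticks = 8; W→S at t=6 → φ=18


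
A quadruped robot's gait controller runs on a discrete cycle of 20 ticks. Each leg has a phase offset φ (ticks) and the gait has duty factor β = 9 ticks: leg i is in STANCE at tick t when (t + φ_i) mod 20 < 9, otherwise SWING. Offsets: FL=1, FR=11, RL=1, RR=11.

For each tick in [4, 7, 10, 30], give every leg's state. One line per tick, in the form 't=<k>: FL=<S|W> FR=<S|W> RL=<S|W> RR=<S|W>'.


t=4: FL=S FR=W RL=S RR=W
t=7: FL=S FR=W RL=S RR=W
t=10: FL=W FR=S RL=W RR=S
t=30: FL=W FR=S RL=W RR=S

t=4: phase=(5,15,5,15) vs β=9 → FL=S FR=W RL=S RR=W
t=7: phase=(8,18,8,18) vs β=9 → FL=S FR=W RL=S RR=W
t=10: phase=(11,1,11,1) vs β=9 → FL=W FR=S RL=W RR=S
t=30: phase=(11,1,11,1) vs β=9 → FL=W FR=S RL=W RR=S


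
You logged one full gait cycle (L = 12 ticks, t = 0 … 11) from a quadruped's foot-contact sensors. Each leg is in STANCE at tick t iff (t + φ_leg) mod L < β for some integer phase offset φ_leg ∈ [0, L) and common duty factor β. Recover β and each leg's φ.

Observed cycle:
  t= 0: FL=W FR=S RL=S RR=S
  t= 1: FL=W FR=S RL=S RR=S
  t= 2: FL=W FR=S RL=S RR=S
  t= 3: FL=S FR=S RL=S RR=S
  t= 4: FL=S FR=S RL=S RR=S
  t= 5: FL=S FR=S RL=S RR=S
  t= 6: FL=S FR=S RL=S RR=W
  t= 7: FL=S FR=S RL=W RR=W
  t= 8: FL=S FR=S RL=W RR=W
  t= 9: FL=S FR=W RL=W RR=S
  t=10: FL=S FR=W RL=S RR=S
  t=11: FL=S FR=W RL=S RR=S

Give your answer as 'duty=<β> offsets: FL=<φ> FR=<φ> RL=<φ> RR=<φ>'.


duty=9 offsets: FL=9 FR=0 RL=2 RR=3

duty β = stance ticks per leg = 9
FL: stance ticks = 9; W→S at t=3 → φ=9
FR: stance ticks = 9; W→S at t=0 → φ=0
RL: stance ticks = 9; W→S at t=10 → φ=2
RR: stance ticks = 9; W→S at t=9 → φ=3


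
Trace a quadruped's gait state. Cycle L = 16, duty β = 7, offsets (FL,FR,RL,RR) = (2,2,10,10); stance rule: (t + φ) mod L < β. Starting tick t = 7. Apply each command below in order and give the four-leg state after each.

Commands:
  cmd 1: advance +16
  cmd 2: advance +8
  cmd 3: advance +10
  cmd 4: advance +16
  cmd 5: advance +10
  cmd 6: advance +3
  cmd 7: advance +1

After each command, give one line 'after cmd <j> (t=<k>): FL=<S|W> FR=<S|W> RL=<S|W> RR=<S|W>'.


start t=7: FL=W FR=W RL=S RR=S
cmd 1: advance +16 → t=23, phase=(9,9,1,1) → FL=W FR=W RL=S RR=S
cmd 2: advance +8 → t=31, phase=(1,1,9,9) → FL=S FR=S RL=W RR=W
cmd 3: advance +10 → t=41, phase=(11,11,3,3) → FL=W FR=W RL=S RR=S
cmd 4: advance +16 → t=57, phase=(11,11,3,3) → FL=W FR=W RL=S RR=S
cmd 5: advance +10 → t=67, phase=(5,5,13,13) → FL=S FR=S RL=W RR=W
cmd 6: advance +3 → t=70, phase=(8,8,0,0) → FL=W FR=W RL=S RR=S
cmd 7: advance +1 → t=71, phase=(9,9,1,1) → FL=W FR=W RL=S RR=S

after cmd 1 (t=23): FL=W FR=W RL=S RR=S
after cmd 2 (t=31): FL=S FR=S RL=W RR=W
after cmd 3 (t=41): FL=W FR=W RL=S RR=S
after cmd 4 (t=57): FL=W FR=W RL=S RR=S
after cmd 5 (t=67): FL=S FR=S RL=W RR=W
after cmd 6 (t=70): FL=W FR=W RL=S RR=S
after cmd 7 (t=71): FL=W FR=W RL=S RR=S


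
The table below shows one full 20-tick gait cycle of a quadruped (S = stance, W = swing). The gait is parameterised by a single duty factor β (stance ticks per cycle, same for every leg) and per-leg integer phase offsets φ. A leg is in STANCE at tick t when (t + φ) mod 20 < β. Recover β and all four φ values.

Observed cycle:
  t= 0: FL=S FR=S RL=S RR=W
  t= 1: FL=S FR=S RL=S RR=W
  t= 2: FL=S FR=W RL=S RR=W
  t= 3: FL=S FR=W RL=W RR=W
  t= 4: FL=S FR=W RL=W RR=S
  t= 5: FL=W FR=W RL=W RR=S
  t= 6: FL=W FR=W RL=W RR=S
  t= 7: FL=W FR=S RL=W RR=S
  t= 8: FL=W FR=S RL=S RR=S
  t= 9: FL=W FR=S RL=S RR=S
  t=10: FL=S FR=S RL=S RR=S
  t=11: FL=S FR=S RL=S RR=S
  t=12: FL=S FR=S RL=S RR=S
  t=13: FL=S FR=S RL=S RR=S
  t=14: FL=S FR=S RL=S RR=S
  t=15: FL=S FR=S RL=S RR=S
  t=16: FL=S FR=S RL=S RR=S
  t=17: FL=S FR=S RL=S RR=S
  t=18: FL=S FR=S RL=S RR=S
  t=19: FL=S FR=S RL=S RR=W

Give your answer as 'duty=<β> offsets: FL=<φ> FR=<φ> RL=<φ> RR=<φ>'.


duty=15 offsets: FL=10 FR=13 RL=12 RR=16

duty β = stance ticks per leg = 15
FL: stance ticks = 15; W→S at t=10 → φ=10
FR: stance ticks = 15; W→S at t=7 → φ=13
RL: stance ticks = 15; W→S at t=8 → φ=12
RR: stance ticks = 15; W→S at t=4 → φ=16


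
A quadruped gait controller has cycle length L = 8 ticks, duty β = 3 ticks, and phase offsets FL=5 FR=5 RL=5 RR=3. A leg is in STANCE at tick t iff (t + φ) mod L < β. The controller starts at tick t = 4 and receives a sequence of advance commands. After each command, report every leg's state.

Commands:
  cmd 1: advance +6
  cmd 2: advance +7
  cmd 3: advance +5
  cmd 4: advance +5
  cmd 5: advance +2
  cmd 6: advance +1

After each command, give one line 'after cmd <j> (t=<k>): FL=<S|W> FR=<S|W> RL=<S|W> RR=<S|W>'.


start t=4: FL=S FR=S RL=S RR=W
cmd 1: advance +6 → t=10, phase=(7,7,7,5) → FL=W FR=W RL=W RR=W
cmd 2: advance +7 → t=17, phase=(6,6,6,4) → FL=W FR=W RL=W RR=W
cmd 3: advance +5 → t=22, phase=(3,3,3,1) → FL=W FR=W RL=W RR=S
cmd 4: advance +5 → t=27, phase=(0,0,0,6) → FL=S FR=S RL=S RR=W
cmd 5: advance +2 → t=29, phase=(2,2,2,0) → FL=S FR=S RL=S RR=S
cmd 6: advance +1 → t=30, phase=(3,3,3,1) → FL=W FR=W RL=W RR=S

after cmd 1 (t=10): FL=W FR=W RL=W RR=W
after cmd 2 (t=17): FL=W FR=W RL=W RR=W
after cmd 3 (t=22): FL=W FR=W RL=W RR=S
after cmd 4 (t=27): FL=S FR=S RL=S RR=W
after cmd 5 (t=29): FL=S FR=S RL=S RR=S
after cmd 6 (t=30): FL=W FR=W RL=W RR=S


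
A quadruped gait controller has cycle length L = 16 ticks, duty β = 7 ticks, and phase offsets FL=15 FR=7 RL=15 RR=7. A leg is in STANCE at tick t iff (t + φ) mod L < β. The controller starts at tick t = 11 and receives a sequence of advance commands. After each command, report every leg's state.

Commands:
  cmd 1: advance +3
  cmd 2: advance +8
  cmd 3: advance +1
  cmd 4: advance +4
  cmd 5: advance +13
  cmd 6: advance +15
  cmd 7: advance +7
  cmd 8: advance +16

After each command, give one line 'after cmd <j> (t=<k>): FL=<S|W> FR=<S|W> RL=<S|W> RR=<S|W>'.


after cmd 1 (t=14): FL=W FR=S RL=W RR=S
after cmd 2 (t=22): FL=S FR=W RL=S RR=W
after cmd 3 (t=23): FL=S FR=W RL=S RR=W
after cmd 4 (t=27): FL=W FR=S RL=W RR=S
after cmd 5 (t=40): FL=W FR=W RL=W RR=W
after cmd 6 (t=55): FL=S FR=W RL=S RR=W
after cmd 7 (t=62): FL=W FR=S RL=W RR=S
after cmd 8 (t=78): FL=W FR=S RL=W RR=S

start t=11: FL=W FR=S RL=W RR=S
cmd 1: advance +3 → t=14, phase=(13,5,13,5) → FL=W FR=S RL=W RR=S
cmd 2: advance +8 → t=22, phase=(5,13,5,13) → FL=S FR=W RL=S RR=W
cmd 3: advance +1 → t=23, phase=(6,14,6,14) → FL=S FR=W RL=S RR=W
cmd 4: advance +4 → t=27, phase=(10,2,10,2) → FL=W FR=S RL=W RR=S
cmd 5: advance +13 → t=40, phase=(7,15,7,15) → FL=W FR=W RL=W RR=W
cmd 6: advance +15 → t=55, phase=(6,14,6,14) → FL=S FR=W RL=S RR=W
cmd 7: advance +7 → t=62, phase=(13,5,13,5) → FL=W FR=S RL=W RR=S
cmd 8: advance +16 → t=78, phase=(13,5,13,5) → FL=W FR=S RL=W RR=S


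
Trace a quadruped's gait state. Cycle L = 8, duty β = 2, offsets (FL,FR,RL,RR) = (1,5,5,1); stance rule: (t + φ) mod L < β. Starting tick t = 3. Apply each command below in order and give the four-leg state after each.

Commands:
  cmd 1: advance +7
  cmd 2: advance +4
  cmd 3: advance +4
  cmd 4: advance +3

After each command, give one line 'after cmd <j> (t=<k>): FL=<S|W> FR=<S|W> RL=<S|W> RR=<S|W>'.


after cmd 1 (t=10): FL=W FR=W RL=W RR=W
after cmd 2 (t=14): FL=W FR=W RL=W RR=W
after cmd 3 (t=18): FL=W FR=W RL=W RR=W
after cmd 4 (t=21): FL=W FR=W RL=W RR=W

start t=3: FL=W FR=S RL=S RR=W
cmd 1: advance +7 → t=10, phase=(3,7,7,3) → FL=W FR=W RL=W RR=W
cmd 2: advance +4 → t=14, phase=(7,3,3,7) → FL=W FR=W RL=W RR=W
cmd 3: advance +4 → t=18, phase=(3,7,7,3) → FL=W FR=W RL=W RR=W
cmd 4: advance +3 → t=21, phase=(6,2,2,6) → FL=W FR=W RL=W RR=W


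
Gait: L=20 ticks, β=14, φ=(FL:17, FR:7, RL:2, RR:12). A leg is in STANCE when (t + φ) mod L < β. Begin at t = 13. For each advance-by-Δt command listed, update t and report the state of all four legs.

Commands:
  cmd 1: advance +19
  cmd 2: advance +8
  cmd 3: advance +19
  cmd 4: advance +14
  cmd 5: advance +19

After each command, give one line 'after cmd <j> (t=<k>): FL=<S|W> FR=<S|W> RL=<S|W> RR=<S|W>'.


after cmd 1 (t=32): FL=S FR=W RL=W RR=S
after cmd 2 (t=40): FL=W FR=S RL=S RR=S
after cmd 3 (t=59): FL=W FR=S RL=S RR=S
after cmd 4 (t=73): FL=S FR=S RL=W RR=S
after cmd 5 (t=92): FL=S FR=W RL=W RR=S

start t=13: FL=S FR=S RL=W RR=S
cmd 1: advance +19 → t=32, phase=(9,19,14,4) → FL=S FR=W RL=W RR=S
cmd 2: advance +8 → t=40, phase=(17,7,2,12) → FL=W FR=S RL=S RR=S
cmd 3: advance +19 → t=59, phase=(16,6,1,11) → FL=W FR=S RL=S RR=S
cmd 4: advance +14 → t=73, phase=(10,0,15,5) → FL=S FR=S RL=W RR=S
cmd 5: advance +19 → t=92, phase=(9,19,14,4) → FL=S FR=W RL=W RR=S


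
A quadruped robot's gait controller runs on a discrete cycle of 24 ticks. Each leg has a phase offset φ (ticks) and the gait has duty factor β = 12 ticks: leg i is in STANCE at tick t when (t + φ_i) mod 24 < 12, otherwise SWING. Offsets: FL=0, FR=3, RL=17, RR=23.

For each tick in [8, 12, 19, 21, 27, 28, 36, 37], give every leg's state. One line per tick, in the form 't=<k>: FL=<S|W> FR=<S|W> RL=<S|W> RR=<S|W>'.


t=8: FL=S FR=S RL=S RR=S
t=12: FL=W FR=W RL=S RR=S
t=19: FL=W FR=W RL=W RR=W
t=21: FL=W FR=S RL=W RR=W
t=27: FL=S FR=S RL=W RR=S
t=28: FL=S FR=S RL=W RR=S
t=36: FL=W FR=W RL=S RR=S
t=37: FL=W FR=W RL=S RR=W

t=8: phase=(8,11,1,7) vs β=12 → FL=S FR=S RL=S RR=S
t=12: phase=(12,15,5,11) vs β=12 → FL=W FR=W RL=S RR=S
t=19: phase=(19,22,12,18) vs β=12 → FL=W FR=W RL=W RR=W
t=21: phase=(21,0,14,20) vs β=12 → FL=W FR=S RL=W RR=W
t=27: phase=(3,6,20,2) vs β=12 → FL=S FR=S RL=W RR=S
t=28: phase=(4,7,21,3) vs β=12 → FL=S FR=S RL=W RR=S
t=36: phase=(12,15,5,11) vs β=12 → FL=W FR=W RL=S RR=S
t=37: phase=(13,16,6,12) vs β=12 → FL=W FR=W RL=S RR=W


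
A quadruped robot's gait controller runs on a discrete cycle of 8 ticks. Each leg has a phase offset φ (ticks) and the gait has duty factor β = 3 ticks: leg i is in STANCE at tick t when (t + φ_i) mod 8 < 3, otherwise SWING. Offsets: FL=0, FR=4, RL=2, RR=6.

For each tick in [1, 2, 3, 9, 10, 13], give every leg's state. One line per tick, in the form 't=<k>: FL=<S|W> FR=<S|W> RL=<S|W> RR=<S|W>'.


t=1: FL=S FR=W RL=W RR=W
t=2: FL=S FR=W RL=W RR=S
t=3: FL=W FR=W RL=W RR=S
t=9: FL=S FR=W RL=W RR=W
t=10: FL=S FR=W RL=W RR=S
t=13: FL=W FR=S RL=W RR=W

t=1: phase=(1,5,3,7) vs β=3 → FL=S FR=W RL=W RR=W
t=2: phase=(2,6,4,0) vs β=3 → FL=S FR=W RL=W RR=S
t=3: phase=(3,7,5,1) vs β=3 → FL=W FR=W RL=W RR=S
t=9: phase=(1,5,3,7) vs β=3 → FL=S FR=W RL=W RR=W
t=10: phase=(2,6,4,0) vs β=3 → FL=S FR=W RL=W RR=S
t=13: phase=(5,1,7,3) vs β=3 → FL=W FR=S RL=W RR=W


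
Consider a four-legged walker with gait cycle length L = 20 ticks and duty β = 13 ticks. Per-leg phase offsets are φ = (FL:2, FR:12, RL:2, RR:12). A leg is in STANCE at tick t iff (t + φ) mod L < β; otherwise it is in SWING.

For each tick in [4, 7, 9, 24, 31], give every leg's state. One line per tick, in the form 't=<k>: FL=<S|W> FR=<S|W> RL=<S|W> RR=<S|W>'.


t=4: FL=S FR=W RL=S RR=W
t=7: FL=S FR=W RL=S RR=W
t=9: FL=S FR=S RL=S RR=S
t=24: FL=S FR=W RL=S RR=W
t=31: FL=W FR=S RL=W RR=S

t=4: phase=(6,16,6,16) vs β=13 → FL=S FR=W RL=S RR=W
t=7: phase=(9,19,9,19) vs β=13 → FL=S FR=W RL=S RR=W
t=9: phase=(11,1,11,1) vs β=13 → FL=S FR=S RL=S RR=S
t=24: phase=(6,16,6,16) vs β=13 → FL=S FR=W RL=S RR=W
t=31: phase=(13,3,13,3) vs β=13 → FL=W FR=S RL=W RR=S


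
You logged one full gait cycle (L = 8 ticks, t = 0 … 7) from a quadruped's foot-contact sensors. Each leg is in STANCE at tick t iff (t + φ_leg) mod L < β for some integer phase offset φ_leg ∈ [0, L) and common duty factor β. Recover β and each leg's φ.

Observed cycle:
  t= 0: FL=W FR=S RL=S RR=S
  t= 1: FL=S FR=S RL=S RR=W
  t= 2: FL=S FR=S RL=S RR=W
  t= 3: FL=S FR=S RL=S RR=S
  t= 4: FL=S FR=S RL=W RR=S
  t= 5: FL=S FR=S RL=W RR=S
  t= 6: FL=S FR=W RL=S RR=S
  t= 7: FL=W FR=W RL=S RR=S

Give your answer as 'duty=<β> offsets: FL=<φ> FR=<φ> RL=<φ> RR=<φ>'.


duty=6 offsets: FL=7 FR=0 RL=2 RR=5

duty β = stance ticks per leg = 6
FL: stance ticks = 6; W→S at t=1 → φ=7
FR: stance ticks = 6; W→S at t=0 → φ=0
RL: stance ticks = 6; W→S at t=6 → φ=2
RR: stance ticks = 6; W→S at t=3 → φ=5


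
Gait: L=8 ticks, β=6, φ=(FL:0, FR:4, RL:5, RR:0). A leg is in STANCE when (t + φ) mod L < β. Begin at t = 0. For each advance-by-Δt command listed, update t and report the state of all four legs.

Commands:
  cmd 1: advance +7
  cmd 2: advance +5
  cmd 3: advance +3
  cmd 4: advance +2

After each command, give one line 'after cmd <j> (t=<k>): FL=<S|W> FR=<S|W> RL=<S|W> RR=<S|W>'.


start t=0: FL=S FR=S RL=S RR=S
cmd 1: advance +7 → t=7, phase=(7,3,4,7) → FL=W FR=S RL=S RR=W
cmd 2: advance +5 → t=12, phase=(4,0,1,4) → FL=S FR=S RL=S RR=S
cmd 3: advance +3 → t=15, phase=(7,3,4,7) → FL=W FR=S RL=S RR=W
cmd 4: advance +2 → t=17, phase=(1,5,6,1) → FL=S FR=S RL=W RR=S

after cmd 1 (t=7): FL=W FR=S RL=S RR=W
after cmd 2 (t=12): FL=S FR=S RL=S RR=S
after cmd 3 (t=15): FL=W FR=S RL=S RR=W
after cmd 4 (t=17): FL=S FR=S RL=W RR=S


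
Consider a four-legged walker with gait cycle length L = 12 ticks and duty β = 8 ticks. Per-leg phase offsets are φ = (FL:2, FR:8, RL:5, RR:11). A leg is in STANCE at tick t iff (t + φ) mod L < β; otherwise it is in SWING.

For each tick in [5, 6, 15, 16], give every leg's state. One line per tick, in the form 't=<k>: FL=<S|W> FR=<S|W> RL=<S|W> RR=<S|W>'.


t=5: FL=S FR=S RL=W RR=S
t=6: FL=W FR=S RL=W RR=S
t=15: FL=S FR=W RL=W RR=S
t=16: FL=S FR=S RL=W RR=S

t=5: phase=(7,1,10,4) vs β=8 → FL=S FR=S RL=W RR=S
t=6: phase=(8,2,11,5) vs β=8 → FL=W FR=S RL=W RR=S
t=15: phase=(5,11,8,2) vs β=8 → FL=S FR=W RL=W RR=S
t=16: phase=(6,0,9,3) vs β=8 → FL=S FR=S RL=W RR=S


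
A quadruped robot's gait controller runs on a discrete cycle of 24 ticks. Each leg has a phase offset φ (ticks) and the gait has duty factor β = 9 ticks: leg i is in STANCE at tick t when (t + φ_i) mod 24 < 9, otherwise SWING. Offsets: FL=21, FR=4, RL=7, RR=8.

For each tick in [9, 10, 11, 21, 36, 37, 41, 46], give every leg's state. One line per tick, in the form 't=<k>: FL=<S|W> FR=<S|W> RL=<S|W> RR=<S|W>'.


t=9: FL=S FR=W RL=W RR=W
t=10: FL=S FR=W RL=W RR=W
t=11: FL=S FR=W RL=W RR=W
t=21: FL=W FR=S RL=S RR=S
t=36: FL=W FR=W RL=W RR=W
t=37: FL=W FR=W RL=W RR=W
t=41: FL=W FR=W RL=S RR=S
t=46: FL=W FR=S RL=S RR=S

t=9: phase=(6,13,16,17) vs β=9 → FL=S FR=W RL=W RR=W
t=10: phase=(7,14,17,18) vs β=9 → FL=S FR=W RL=W RR=W
t=11: phase=(8,15,18,19) vs β=9 → FL=S FR=W RL=W RR=W
t=21: phase=(18,1,4,5) vs β=9 → FL=W FR=S RL=S RR=S
t=36: phase=(9,16,19,20) vs β=9 → FL=W FR=W RL=W RR=W
t=37: phase=(10,17,20,21) vs β=9 → FL=W FR=W RL=W RR=W
t=41: phase=(14,21,0,1) vs β=9 → FL=W FR=W RL=S RR=S
t=46: phase=(19,2,5,6) vs β=9 → FL=W FR=S RL=S RR=S


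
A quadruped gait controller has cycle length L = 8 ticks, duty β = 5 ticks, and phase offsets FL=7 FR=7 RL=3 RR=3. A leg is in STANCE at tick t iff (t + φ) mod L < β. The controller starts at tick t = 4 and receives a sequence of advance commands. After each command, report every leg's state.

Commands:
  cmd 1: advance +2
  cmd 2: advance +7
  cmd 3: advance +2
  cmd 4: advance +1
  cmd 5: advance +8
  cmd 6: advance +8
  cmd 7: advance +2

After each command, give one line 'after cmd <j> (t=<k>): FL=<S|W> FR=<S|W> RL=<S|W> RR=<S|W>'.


start t=4: FL=S FR=S RL=W RR=W
cmd 1: advance +2 → t=6, phase=(5,5,1,1) → FL=W FR=W RL=S RR=S
cmd 2: advance +7 → t=13, phase=(4,4,0,0) → FL=S FR=S RL=S RR=S
cmd 3: advance +2 → t=15, phase=(6,6,2,2) → FL=W FR=W RL=S RR=S
cmd 4: advance +1 → t=16, phase=(7,7,3,3) → FL=W FR=W RL=S RR=S
cmd 5: advance +8 → t=24, phase=(7,7,3,3) → FL=W FR=W RL=S RR=S
cmd 6: advance +8 → t=32, phase=(7,7,3,3) → FL=W FR=W RL=S RR=S
cmd 7: advance +2 → t=34, phase=(1,1,5,5) → FL=S FR=S RL=W RR=W

after cmd 1 (t=6): FL=W FR=W RL=S RR=S
after cmd 2 (t=13): FL=S FR=S RL=S RR=S
after cmd 3 (t=15): FL=W FR=W RL=S RR=S
after cmd 4 (t=16): FL=W FR=W RL=S RR=S
after cmd 5 (t=24): FL=W FR=W RL=S RR=S
after cmd 6 (t=32): FL=W FR=W RL=S RR=S
after cmd 7 (t=34): FL=S FR=S RL=W RR=W


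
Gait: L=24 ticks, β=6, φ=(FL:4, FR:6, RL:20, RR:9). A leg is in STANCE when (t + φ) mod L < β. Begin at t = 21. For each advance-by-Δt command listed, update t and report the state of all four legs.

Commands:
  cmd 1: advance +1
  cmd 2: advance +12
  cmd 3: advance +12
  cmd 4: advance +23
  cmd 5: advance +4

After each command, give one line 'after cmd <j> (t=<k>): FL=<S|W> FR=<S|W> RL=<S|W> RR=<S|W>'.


start t=21: FL=S FR=S RL=W RR=W
cmd 1: advance +1 → t=22, phase=(2,4,18,7) → FL=S FR=S RL=W RR=W
cmd 2: advance +12 → t=34, phase=(14,16,6,19) → FL=W FR=W RL=W RR=W
cmd 3: advance +12 → t=46, phase=(2,4,18,7) → FL=S FR=S RL=W RR=W
cmd 4: advance +23 → t=69, phase=(1,3,17,6) → FL=S FR=S RL=W RR=W
cmd 5: advance +4 → t=73, phase=(5,7,21,10) → FL=S FR=W RL=W RR=W

after cmd 1 (t=22): FL=S FR=S RL=W RR=W
after cmd 2 (t=34): FL=W FR=W RL=W RR=W
after cmd 3 (t=46): FL=S FR=S RL=W RR=W
after cmd 4 (t=69): FL=S FR=S RL=W RR=W
after cmd 5 (t=73): FL=S FR=W RL=W RR=W


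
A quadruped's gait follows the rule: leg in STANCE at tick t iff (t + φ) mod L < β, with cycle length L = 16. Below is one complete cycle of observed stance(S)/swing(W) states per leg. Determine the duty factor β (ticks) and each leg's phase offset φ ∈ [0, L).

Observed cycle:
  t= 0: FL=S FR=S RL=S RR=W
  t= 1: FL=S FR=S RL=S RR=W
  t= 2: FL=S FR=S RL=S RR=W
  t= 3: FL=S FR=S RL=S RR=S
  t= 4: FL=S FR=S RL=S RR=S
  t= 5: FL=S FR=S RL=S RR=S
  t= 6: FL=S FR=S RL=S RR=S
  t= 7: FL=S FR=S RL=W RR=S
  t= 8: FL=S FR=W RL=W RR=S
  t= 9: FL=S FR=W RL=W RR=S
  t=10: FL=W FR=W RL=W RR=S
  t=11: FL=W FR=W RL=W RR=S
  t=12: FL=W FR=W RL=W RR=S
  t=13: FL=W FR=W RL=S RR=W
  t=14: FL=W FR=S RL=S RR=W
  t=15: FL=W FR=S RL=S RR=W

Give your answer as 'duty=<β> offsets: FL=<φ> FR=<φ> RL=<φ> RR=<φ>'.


duty=10 offsets: FL=0 FR=2 RL=3 RR=13

duty β = stance ticks per leg = 10
FL: stance ticks = 10; W→S at t=0 → φ=0
FR: stance ticks = 10; W→S at t=14 → φ=2
RL: stance ticks = 10; W→S at t=13 → φ=3
RR: stance ticks = 10; W→S at t=3 → φ=13


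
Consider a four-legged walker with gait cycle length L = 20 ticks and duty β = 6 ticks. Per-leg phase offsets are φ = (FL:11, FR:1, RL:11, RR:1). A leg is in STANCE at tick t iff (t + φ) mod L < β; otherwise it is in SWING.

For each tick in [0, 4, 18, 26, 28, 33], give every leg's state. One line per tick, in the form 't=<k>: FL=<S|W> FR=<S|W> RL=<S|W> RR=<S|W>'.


t=0: phase=(11,1,11,1) vs β=6 → FL=W FR=S RL=W RR=S
t=4: phase=(15,5,15,5) vs β=6 → FL=W FR=S RL=W RR=S
t=18: phase=(9,19,9,19) vs β=6 → FL=W FR=W RL=W RR=W
t=26: phase=(17,7,17,7) vs β=6 → FL=W FR=W RL=W RR=W
t=28: phase=(19,9,19,9) vs β=6 → FL=W FR=W RL=W RR=W
t=33: phase=(4,14,4,14) vs β=6 → FL=S FR=W RL=S RR=W

t=0: FL=W FR=S RL=W RR=S
t=4: FL=W FR=S RL=W RR=S
t=18: FL=W FR=W RL=W RR=W
t=26: FL=W FR=W RL=W RR=W
t=28: FL=W FR=W RL=W RR=W
t=33: FL=S FR=W RL=S RR=W


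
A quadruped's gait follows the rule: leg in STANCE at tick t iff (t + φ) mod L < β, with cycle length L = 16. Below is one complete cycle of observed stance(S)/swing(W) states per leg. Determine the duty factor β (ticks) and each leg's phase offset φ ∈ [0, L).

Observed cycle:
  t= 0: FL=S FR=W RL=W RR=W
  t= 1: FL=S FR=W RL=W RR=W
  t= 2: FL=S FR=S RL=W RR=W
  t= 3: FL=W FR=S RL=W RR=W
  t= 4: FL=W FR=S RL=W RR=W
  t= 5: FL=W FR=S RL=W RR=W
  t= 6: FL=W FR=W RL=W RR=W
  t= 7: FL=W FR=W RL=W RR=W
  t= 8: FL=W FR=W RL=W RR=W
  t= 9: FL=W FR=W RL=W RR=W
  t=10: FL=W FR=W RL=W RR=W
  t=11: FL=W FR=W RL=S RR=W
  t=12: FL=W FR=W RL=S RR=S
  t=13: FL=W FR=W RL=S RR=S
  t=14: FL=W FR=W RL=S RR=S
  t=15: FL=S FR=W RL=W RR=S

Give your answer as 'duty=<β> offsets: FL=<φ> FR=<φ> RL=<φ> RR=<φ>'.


duty β = stance ticks per leg = 4
FL: stance ticks = 4; W→S at t=15 → φ=1
FR: stance ticks = 4; W→S at t=2 → φ=14
RL: stance ticks = 4; W→S at t=11 → φ=5
RR: stance ticks = 4; W→S at t=12 → φ=4

duty=4 offsets: FL=1 FR=14 RL=5 RR=4


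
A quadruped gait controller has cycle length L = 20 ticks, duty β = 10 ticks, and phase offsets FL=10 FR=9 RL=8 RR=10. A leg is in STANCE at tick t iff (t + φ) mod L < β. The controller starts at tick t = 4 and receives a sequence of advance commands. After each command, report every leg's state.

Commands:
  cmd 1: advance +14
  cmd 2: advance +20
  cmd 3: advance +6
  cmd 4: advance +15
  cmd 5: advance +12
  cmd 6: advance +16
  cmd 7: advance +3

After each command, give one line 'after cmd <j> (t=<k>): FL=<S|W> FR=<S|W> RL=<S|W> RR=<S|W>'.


after cmd 1 (t=18): FL=S FR=S RL=S RR=S
after cmd 2 (t=38): FL=S FR=S RL=S RR=S
after cmd 3 (t=44): FL=W FR=W RL=W RR=W
after cmd 4 (t=59): FL=S FR=S RL=S RR=S
after cmd 5 (t=71): FL=S FR=S RL=W RR=S
after cmd 6 (t=87): FL=W FR=W RL=W RR=W
after cmd 7 (t=90): FL=S FR=W RL=W RR=S

start t=4: FL=W FR=W RL=W RR=W
cmd 1: advance +14 → t=18, phase=(8,7,6,8) → FL=S FR=S RL=S RR=S
cmd 2: advance +20 → t=38, phase=(8,7,6,8) → FL=S FR=S RL=S RR=S
cmd 3: advance +6 → t=44, phase=(14,13,12,14) → FL=W FR=W RL=W RR=W
cmd 4: advance +15 → t=59, phase=(9,8,7,9) → FL=S FR=S RL=S RR=S
cmd 5: advance +12 → t=71, phase=(1,0,19,1) → FL=S FR=S RL=W RR=S
cmd 6: advance +16 → t=87, phase=(17,16,15,17) → FL=W FR=W RL=W RR=W
cmd 7: advance +3 → t=90, phase=(0,19,18,0) → FL=S FR=W RL=W RR=S


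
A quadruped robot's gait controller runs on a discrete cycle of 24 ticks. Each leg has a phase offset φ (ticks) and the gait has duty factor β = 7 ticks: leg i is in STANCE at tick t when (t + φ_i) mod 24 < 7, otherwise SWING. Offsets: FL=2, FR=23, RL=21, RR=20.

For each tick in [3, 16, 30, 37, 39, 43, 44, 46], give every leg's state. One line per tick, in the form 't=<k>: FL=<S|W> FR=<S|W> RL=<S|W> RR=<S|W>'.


t=3: FL=S FR=S RL=S RR=W
t=16: FL=W FR=W RL=W RR=W
t=30: FL=W FR=S RL=S RR=S
t=37: FL=W FR=W RL=W RR=W
t=39: FL=W FR=W RL=W RR=W
t=43: FL=W FR=W RL=W RR=W
t=44: FL=W FR=W RL=W RR=W
t=46: FL=S FR=W RL=W RR=W

t=3: phase=(5,2,0,23) vs β=7 → FL=S FR=S RL=S RR=W
t=16: phase=(18,15,13,12) vs β=7 → FL=W FR=W RL=W RR=W
t=30: phase=(8,5,3,2) vs β=7 → FL=W FR=S RL=S RR=S
t=37: phase=(15,12,10,9) vs β=7 → FL=W FR=W RL=W RR=W
t=39: phase=(17,14,12,11) vs β=7 → FL=W FR=W RL=W RR=W
t=43: phase=(21,18,16,15) vs β=7 → FL=W FR=W RL=W RR=W
t=44: phase=(22,19,17,16) vs β=7 → FL=W FR=W RL=W RR=W
t=46: phase=(0,21,19,18) vs β=7 → FL=S FR=W RL=W RR=W


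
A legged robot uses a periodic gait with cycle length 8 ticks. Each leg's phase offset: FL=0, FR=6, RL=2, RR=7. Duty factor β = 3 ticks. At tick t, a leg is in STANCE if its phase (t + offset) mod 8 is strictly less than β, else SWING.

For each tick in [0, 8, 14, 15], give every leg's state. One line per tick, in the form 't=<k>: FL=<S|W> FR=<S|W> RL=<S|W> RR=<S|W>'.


t=0: phase=(0,6,2,7) vs β=3 → FL=S FR=W RL=S RR=W
t=8: phase=(0,6,2,7) vs β=3 → FL=S FR=W RL=S RR=W
t=14: phase=(6,4,0,5) vs β=3 → FL=W FR=W RL=S RR=W
t=15: phase=(7,5,1,6) vs β=3 → FL=W FR=W RL=S RR=W

t=0: FL=S FR=W RL=S RR=W
t=8: FL=S FR=W RL=S RR=W
t=14: FL=W FR=W RL=S RR=W
t=15: FL=W FR=W RL=S RR=W


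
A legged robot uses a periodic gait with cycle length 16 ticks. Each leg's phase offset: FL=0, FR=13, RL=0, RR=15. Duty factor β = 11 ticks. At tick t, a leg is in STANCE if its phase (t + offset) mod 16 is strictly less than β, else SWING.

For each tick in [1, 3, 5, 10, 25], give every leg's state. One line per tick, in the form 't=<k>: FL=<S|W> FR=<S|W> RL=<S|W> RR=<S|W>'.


t=1: FL=S FR=W RL=S RR=S
t=3: FL=S FR=S RL=S RR=S
t=5: FL=S FR=S RL=S RR=S
t=10: FL=S FR=S RL=S RR=S
t=25: FL=S FR=S RL=S RR=S

t=1: phase=(1,14,1,0) vs β=11 → FL=S FR=W RL=S RR=S
t=3: phase=(3,0,3,2) vs β=11 → FL=S FR=S RL=S RR=S
t=5: phase=(5,2,5,4) vs β=11 → FL=S FR=S RL=S RR=S
t=10: phase=(10,7,10,9) vs β=11 → FL=S FR=S RL=S RR=S
t=25: phase=(9,6,9,8) vs β=11 → FL=S FR=S RL=S RR=S
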